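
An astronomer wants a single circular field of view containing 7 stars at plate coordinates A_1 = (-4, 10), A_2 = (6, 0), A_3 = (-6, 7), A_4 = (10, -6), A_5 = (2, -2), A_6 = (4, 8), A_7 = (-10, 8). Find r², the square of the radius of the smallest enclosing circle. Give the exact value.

The farthest pair is A_4–A_7 with squared distance 596. The circle on this segment as diameter has centre (0, 1) and r² = 596/4 = 149.
Check A_1: distance² to centre = 97 ≤ 149, so it lies inside.
All remaining points lie in this disk, and no smaller disk contains both endpoints, so this is the minimum enclosing circle.

149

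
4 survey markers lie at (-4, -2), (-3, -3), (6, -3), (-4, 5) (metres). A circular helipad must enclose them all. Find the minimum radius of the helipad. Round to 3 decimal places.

6.403

The farthest pair is (6, -3)–(-4, 5) with squared distance 164. The circle on this segment as diameter has centre (1, 1) and r² = 164/4 = 41.
Check (-4, -2): distance² to centre = 34 ≤ 41, so it lies inside.
All remaining points lie in this disk, and no smaller disk contains both endpoints, so this is the minimum enclosing circle.
r = √41 ≈ 6.403.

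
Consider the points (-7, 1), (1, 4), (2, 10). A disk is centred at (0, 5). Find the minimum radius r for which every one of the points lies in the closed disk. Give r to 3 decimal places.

The required radius is the distance from (0, 5) to the farthest point.
Squared distances: 65, 2, 29.
Maximum is 65, attained at (-7, 1).
r = √65 ≈ 8.062.

8.062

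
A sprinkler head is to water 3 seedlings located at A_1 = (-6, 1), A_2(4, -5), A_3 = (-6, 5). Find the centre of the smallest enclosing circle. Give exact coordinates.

(-1, 0)

Side lengths²: A_1A_2² = 136, A_1A_3² = 16, A_2A_3² = 200.
Since A_2A_3² = 200 ≥ 136 + 16 = 152, the angle opposite A_2A_3 is not acute, so the smallest enclosing circle has A_2A_3 as diameter.
Centre = midpoint of A_2A_3 = (-1, 0), r² = 200/4 = 50.
Centre = (-1, 0).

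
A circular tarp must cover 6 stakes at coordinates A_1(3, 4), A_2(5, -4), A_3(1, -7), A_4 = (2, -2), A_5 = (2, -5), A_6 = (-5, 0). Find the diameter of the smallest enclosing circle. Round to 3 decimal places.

11.524

A smallest enclosing disk is always determined by at most three of the input points on its boundary.
The minimum enclosing circle is determined by three boundary points: A_1, A_3, A_6.
Their circumcentre is (0.625, -1.25) with r² = 33.203125.
The farthest remaining point A_2 is at distance² 26.703125 ≤ 33.203125.
Diameter = 2r = 2√(33.203125) ≈ 11.524.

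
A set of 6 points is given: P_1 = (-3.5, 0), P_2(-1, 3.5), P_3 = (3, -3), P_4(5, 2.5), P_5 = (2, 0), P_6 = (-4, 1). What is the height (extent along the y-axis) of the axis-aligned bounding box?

max y = 3.5, min y = -3, so height = 6.5.

6.5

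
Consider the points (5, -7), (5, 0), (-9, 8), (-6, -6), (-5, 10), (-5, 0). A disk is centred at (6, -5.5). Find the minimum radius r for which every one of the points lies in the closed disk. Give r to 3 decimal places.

20.180

The required radius is the distance from (6, -5.5) to the farthest point.
Squared distances: 3.25, 31.25, 407.25, 144.25, 361.25, 151.25.
Maximum is 407.25, attained at (-9, 8).
r = √(407.25) ≈ 20.180.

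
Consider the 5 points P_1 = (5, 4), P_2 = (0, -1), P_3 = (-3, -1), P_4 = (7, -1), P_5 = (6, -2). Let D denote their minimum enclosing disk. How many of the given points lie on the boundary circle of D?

3

A smallest enclosing disk is always determined by at most three of the input points on its boundary.
The minimum enclosing circle is determined by three boundary points: P_1, P_3, P_4.
Their circumcentre is (2, -0.1) with r² = 25.81.
The farthest remaining point P_5 is at distance² 19.61 ≤ 25.81.
The points at distance exactly r from the centre are P_1, P_3, P_4 — 3 points.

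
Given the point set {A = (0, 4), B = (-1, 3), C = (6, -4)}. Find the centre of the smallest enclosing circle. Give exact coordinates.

Side lengths²: AB² = 2, AC² = 100, BC² = 98.
Since AC² = 100 ≥ 98 + 2 = 100, the angle opposite AC is not acute, so the smallest enclosing circle has AC as diameter.
Centre = midpoint of AC = (3, 0), r² = 100/4 = 25.
Centre = (3, 0).

(3, 0)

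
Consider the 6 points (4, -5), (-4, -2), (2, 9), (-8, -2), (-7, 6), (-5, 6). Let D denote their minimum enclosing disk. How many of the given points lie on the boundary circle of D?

3

A smallest enclosing disk is always determined by at most three of the input points on its boundary.
The minimum enclosing circle is determined by three boundary points: (4, -5), (2, 9), (-8, -2).
Their circumcentre is (-41/54, 79/54) with r² = 93925/1458.
The farthest remaining point (-7, 6) is at distance² 86797/1458 ≤ 93925/1458.
The points at distance exactly r from the centre are (4, -5), (2, 9), (-8, -2) — 3 points.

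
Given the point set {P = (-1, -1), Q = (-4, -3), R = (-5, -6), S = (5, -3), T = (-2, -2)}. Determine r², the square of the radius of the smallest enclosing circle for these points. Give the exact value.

A smallest enclosing disk is always determined by at most three of the input points on its boundary.
The farthest pair is R–S with squared distance 109. The circle on this segment as diameter has centre (0, -4.5) and r² = 109/4 = 27.25.
Check P: distance² to centre = 13.25 ≤ 27.25, so it lies inside.
All remaining points lie in this disk, and no smaller disk contains both endpoints, so this is the minimum enclosing circle.

27.25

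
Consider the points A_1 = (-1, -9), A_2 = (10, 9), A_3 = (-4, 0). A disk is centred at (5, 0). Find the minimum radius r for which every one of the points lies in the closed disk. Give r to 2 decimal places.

The required radius is the distance from (5, 0) to the farthest point.
Squared distances: 117, 106, 81.
Maximum is 117, attained at A_1.
r = √117 ≈ 10.82.

10.82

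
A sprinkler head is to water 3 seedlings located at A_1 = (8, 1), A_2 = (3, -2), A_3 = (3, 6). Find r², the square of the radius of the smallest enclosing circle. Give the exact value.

17

Side lengths²: A_1A_2² = 34, A_1A_3² = 50, A_2A_3² = 64.
Since A_2A_3² = 64 < 50 + 34 = 84, the triangle is acute, so the smallest enclosing circle is the circumcircle.
Circumcentre = (4, 2), r² = 17.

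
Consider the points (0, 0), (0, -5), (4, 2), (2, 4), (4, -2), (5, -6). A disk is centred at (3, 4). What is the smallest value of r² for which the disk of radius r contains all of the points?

The required radius is the distance from (3, 4) to the farthest point.
Squared distances: 25, 90, 5, 1, 37, 104.
Maximum is 104, attained at (5, -6).

104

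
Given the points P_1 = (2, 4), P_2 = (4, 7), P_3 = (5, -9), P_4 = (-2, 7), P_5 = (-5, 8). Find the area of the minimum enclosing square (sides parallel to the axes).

289

The bounding box has width 10 and height 17.
An axis-aligned square enclosing the set must have side ≥ max(width, height).
So the minimum side is max(10, 17) = 17.
Area = 17² = 289.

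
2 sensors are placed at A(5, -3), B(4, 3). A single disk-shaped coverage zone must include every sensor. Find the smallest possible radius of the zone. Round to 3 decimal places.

The smallest circle enclosing two points has them as diameter endpoints.
Centre = midpoint = (4.5, 0); r² = |AB|²/4 = 37/4 = 9.25.
r = √(9.25) ≈ 3.041.

3.041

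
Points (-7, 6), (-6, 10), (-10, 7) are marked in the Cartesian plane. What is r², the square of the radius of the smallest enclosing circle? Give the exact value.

Call the three points A, B, C in the order given.
Side lengths²: AB² = 17, AC² = 10, BC² = 25.
Since BC² = 25 < 17 + 10 = 27, the triangle is acute, so the smallest enclosing circle is the circumcircle.
Circumcentre = (-205/26, 217/26), r² = 2125/338.

2125/338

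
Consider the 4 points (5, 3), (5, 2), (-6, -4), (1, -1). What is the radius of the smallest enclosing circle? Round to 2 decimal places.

The minimum enclosing circle of a finite set is fixed by two of the points (as a diameter) or three (as a circumcircle).
The farthest pair is (5, 3)–(-6, -4) with squared distance 170. The circle on this segment as diameter has centre (-0.5, -0.5) and r² = 170/4 = 42.5.
Check (5, 2): distance² to centre = 36.5 ≤ 42.5, so it lies inside.
All remaining points lie in this disk, and no smaller disk contains both endpoints, so this is the minimum enclosing circle.
r = √(42.5) ≈ 6.52.

6.52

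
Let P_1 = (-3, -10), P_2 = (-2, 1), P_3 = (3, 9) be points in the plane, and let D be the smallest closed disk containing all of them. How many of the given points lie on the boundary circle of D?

Side lengths²: P_1P_2² = 122, P_1P_3² = 397, P_2P_3² = 89.
Since P_1P_3² = 397 ≥ 122 + 89 = 211, the angle opposite P_1P_3 is not acute, so the smallest enclosing circle has P_1P_3 as diameter.
Centre = midpoint of P_1P_3 = (0, -0.5), r² = 397/4 = 99.25.
The points at distance exactly r from the centre are P_1, P_3 — 2 points.

2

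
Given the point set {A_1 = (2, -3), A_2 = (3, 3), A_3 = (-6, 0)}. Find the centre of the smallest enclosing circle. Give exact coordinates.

Side lengths²: A_1A_2² = 37, A_1A_3² = 73, A_2A_3² = 90.
Since A_2A_3² = 90 < 73 + 37 = 110, the triangle is acute, so the smallest enclosing circle is the circumcircle.
Circumcentre = (-41/34, 21/34), r² = 13505/578.
Centre = (-41/34, 21/34).

(-41/34, 21/34)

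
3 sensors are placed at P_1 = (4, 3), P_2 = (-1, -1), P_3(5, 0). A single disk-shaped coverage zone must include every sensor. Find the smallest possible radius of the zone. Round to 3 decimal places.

3.241

Side lengths²: P_1P_2² = 41, P_1P_3² = 10, P_2P_3² = 37.
Since P_1P_2² = 41 < 37 + 10 = 47, the triangle is acute, so the smallest enclosing circle is the circumcircle.
Circumcentre = (69/38, 23/38), r² = 7585/722.
r = √(7585/722) ≈ 3.241.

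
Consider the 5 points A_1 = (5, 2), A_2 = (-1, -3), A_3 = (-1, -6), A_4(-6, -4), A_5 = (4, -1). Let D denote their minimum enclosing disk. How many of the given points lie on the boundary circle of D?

2

The minimum enclosing circle of a finite set is fixed by two of the points (as a diameter) or three (as a circumcircle).
The farthest pair is A_1–A_4 with squared distance 157. The circle on this segment as diameter has centre (-0.5, -1) and r² = 157/4 = 39.25.
Check A_2: distance² to centre = 4.25 ≤ 39.25, so it lies inside.
All remaining points lie in this disk, and no smaller disk contains both endpoints, so this is the minimum enclosing circle.
The points at distance exactly r from the centre are A_1, A_4 — 2 points.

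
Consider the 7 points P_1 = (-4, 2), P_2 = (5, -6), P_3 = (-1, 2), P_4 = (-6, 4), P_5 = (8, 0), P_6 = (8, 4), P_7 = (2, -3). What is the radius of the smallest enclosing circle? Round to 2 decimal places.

7.76

A smallest enclosing disk is always determined by at most three of the input points on its boundary.
The minimum enclosing circle is determined by three boundary points: P_2, P_4, P_6.
Their circumcentre is (1, 0.65) with r² = 60.2225.
The farthest remaining point P_5 is at distance² 49.4225 ≤ 60.2225.
r = √(60.2225) ≈ 7.76.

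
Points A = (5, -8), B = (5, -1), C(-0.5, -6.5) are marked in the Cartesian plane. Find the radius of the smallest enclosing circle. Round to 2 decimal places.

4.03

Side lengths²: AB² = 49, AC² = 32.5, BC² = 60.5.
Since BC² = 60.5 < 49 + 32.5 = 81.5, the triangle is acute, so the smallest enclosing circle is the circumcircle.
Circumcentre = (3, -4.5), r² = 16.25.
r = √(16.25) ≈ 4.03.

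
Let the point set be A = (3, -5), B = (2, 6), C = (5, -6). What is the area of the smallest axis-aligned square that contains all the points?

144

The bounding box has width 3 and height 12.
An axis-aligned square enclosing the set must have side ≥ max(width, height).
So the minimum side is max(3, 12) = 12.
Area = 12² = 144.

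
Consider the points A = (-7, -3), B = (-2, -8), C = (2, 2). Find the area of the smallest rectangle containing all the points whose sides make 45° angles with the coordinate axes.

70

In coordinates u = x + y, v = x − y the rectangle is axis-aligned; the map (x,y)→(u,v) scales areas by 2.
u-values: -10, -10, 4; range = 4 − (-10) = 14.
v-values: -4, 6, 0; range = 6 − (-4) = 10.
Area = (14 × 10) / 2 = 70.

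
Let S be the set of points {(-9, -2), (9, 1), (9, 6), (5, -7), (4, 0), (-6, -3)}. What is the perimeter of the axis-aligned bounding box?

62

Width = max x − min x = 9 − (-9) = 18.
Height = max y − min y = 6 − (-7) = 13.
Perimeter = 2(18 + 13) = 62.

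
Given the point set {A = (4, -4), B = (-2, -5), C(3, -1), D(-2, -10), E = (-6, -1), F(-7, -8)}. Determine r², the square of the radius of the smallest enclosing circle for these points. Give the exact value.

By Welzl's lemma the MEC is supported by two points (diametrically opposite) or three points (on a circumcircle).
The farthest pair is C–F with squared distance 149. The circle on this segment as diameter has centre (-2, -4.5) and r² = 149/4 = 37.25.
Check A: distance² to centre = 36.25 ≤ 37.25, so it lies inside.
All remaining points lie in this disk, and no smaller disk contains both endpoints, so this is the minimum enclosing circle.

37.25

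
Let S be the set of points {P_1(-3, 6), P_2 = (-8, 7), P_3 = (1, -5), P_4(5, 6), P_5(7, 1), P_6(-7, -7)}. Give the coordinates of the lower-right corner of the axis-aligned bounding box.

(7, -7)

x-range [-8, 7], y-range [-7, 7].
The lower-right corner is (7, -7).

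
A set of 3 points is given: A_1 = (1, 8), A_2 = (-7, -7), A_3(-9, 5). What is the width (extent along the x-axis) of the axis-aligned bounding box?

10

max x = 1, min x = -9, so width = 10.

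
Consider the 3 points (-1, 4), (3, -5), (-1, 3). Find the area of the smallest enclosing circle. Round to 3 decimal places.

76.184

Call the three points A, B, C in the order given.
Side lengths²: AB² = 97, AC² = 1, BC² = 80.
Since AB² = 97 ≥ 80 + 1 = 81, the angle opposite AB is not acute, so the smallest enclosing circle has AB as diameter.
Centre = midpoint of AB = (1, -0.5), r² = 97/4 = 24.25.
Area = π·r² = π·24.25 ≈ 76.184.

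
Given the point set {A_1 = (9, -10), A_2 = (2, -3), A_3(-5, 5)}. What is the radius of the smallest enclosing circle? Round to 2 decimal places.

10.26

Side lengths²: A_1A_2² = 98, A_1A_3² = 421, A_2A_3² = 113.
Since A_1A_3² = 421 ≥ 113 + 98 = 211, the angle opposite A_1A_3 is not acute, so the smallest enclosing circle has A_1A_3 as diameter.
Centre = midpoint of A_1A_3 = (2, -2.5), r² = 421/4 = 105.25.
r = √(105.25) ≈ 10.26.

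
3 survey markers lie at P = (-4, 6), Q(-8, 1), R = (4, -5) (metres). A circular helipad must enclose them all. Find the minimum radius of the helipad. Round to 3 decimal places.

Side lengths²: PQ² = 41, PR² = 185, QR² = 180.
Since PR² = 185 < 180 + 41 = 221, the triangle is acute, so the smallest enclosing circle is the circumcircle.
Circumcentre = (-33/28, -5/14), r² = 37925/784.
r = √(37925/784) ≈ 6.955.

6.955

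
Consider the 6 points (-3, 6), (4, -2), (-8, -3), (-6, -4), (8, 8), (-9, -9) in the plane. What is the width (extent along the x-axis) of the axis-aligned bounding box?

max x = 8, min x = -9, so width = 17.

17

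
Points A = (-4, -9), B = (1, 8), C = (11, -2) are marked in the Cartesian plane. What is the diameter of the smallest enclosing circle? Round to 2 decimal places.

Side lengths²: AB² = 314, AC² = 274, BC² = 200.
Since AB² = 314 < 274 + 200 = 474, the triangle is acute, so the smallest enclosing circle is the circumcircle.
Circumcentre = (35/22, -31/22), r² = 21509/242.
Diameter = 2r = 2√(21509/242) ≈ 18.86.

18.86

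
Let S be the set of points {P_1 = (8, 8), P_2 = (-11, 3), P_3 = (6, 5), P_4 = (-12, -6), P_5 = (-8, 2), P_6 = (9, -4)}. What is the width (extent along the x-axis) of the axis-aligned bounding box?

21

max x = 9, min x = -12, so width = 21.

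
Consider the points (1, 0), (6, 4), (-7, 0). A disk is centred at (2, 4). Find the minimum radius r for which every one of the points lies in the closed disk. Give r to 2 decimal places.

9.85

The required radius is the distance from (2, 4) to the farthest point.
Squared distances: 17, 16, 97.
Maximum is 97, attained at (-7, 0).
r = √97 ≈ 9.85.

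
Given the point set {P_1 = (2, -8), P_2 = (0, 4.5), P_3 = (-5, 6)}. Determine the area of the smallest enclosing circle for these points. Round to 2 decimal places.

Side lengths²: P_1P_2² = 160.25, P_1P_3² = 245, P_2P_3² = 27.25.
Since P_1P_3² = 245 ≥ 160.25 + 27.25 = 187.5, the angle opposite P_1P_3 is not acute, so the smallest enclosing circle has P_1P_3 as diameter.
Centre = midpoint of P_1P_3 = (-1.5, -1), r² = 245/4 = 61.25.
Area = π·r² = π·61.25 ≈ 192.42.

192.42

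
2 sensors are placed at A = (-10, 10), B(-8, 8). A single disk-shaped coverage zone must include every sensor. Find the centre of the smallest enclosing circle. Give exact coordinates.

(-9, 9)

The smallest circle enclosing two points has them as diameter endpoints.
Centre = midpoint = (-9, 9); r² = |AB|²/4 = 8/4 = 2.
Centre = (-9, 9).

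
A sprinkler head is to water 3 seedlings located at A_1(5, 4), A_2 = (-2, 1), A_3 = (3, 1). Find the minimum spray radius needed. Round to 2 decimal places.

Side lengths²: A_1A_2² = 58, A_1A_3² = 13, A_2A_3² = 25.
Since A_1A_2² = 58 ≥ 25 + 13 = 38, the angle opposite A_1A_2 is not acute, so the smallest enclosing circle has A_1A_2 as diameter.
Centre = midpoint of A_1A_2 = (1.5, 2.5), r² = 58/4 = 14.5.
r = √(14.5) ≈ 3.81.

3.81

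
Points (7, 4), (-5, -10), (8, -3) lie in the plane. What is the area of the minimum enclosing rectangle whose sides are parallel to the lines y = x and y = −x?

104

In coordinates u = x + y, v = x − y the rectangle is axis-aligned; the map (x,y)→(u,v) scales areas by 2.
u-values: 11, -15, 5; range = 11 − (-15) = 26.
v-values: 3, 5, 11; range = 11 − 3 = 8.
Area = (26 × 8) / 2 = 104.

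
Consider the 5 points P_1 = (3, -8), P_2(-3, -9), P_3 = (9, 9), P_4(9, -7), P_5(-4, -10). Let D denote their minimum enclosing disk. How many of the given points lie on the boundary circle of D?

2

By Welzl's lemma the MEC is supported by two points (diametrically opposite) or three points (on a circumcircle).
The farthest pair is P_3–P_5 with squared distance 530. The circle on this segment as diameter has centre (2.5, -0.5) and r² = 530/4 = 132.5.
Check P_1: distance² to centre = 56.5 ≤ 132.5, so it lies inside.
All remaining points lie in this disk, and no smaller disk contains both endpoints, so this is the minimum enclosing circle.
The points at distance exactly r from the centre are P_3, P_5 — 2 points.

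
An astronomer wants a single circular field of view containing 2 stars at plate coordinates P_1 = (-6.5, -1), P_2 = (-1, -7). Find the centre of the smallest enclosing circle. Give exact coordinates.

(-3.75, -4)

The smallest circle enclosing two points has them as diameter endpoints.
Centre = midpoint = (-3.75, -4); r² = |P_1P_2|²/4 = 66.25/4 = 16.5625.
Centre = (-3.75, -4).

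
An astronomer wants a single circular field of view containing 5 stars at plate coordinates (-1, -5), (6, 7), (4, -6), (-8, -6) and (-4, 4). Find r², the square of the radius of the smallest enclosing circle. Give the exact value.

91.25

A smallest enclosing disk is always determined by at most three of the input points on its boundary.
The farthest pair is (6, 7)–(-8, -6) with squared distance 365. The circle on this segment as diameter has centre (-1, 0.5) and r² = 365/4 = 91.25.
Check (-1, -5): distance² to centre = 30.25 ≤ 91.25, so it lies inside.
All remaining points lie in this disk, and no smaller disk contains both endpoints, so this is the minimum enclosing circle.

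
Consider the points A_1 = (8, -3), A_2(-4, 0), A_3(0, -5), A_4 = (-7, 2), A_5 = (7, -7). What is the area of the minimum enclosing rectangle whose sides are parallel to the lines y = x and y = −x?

115

In coordinates u = x + y, v = x − y the rectangle is axis-aligned; the map (x,y)→(u,v) scales areas by 2.
u-values: 5, -4, -5, -5, 0; range = 5 − (-5) = 10.
v-values: 11, -4, 5, -9, 14; range = 14 − (-9) = 23.
Area = (10 × 23) / 2 = 115.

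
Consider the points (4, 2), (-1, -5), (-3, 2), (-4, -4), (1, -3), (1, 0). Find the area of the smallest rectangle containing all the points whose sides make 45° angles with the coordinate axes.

63

In coordinates u = x + y, v = x − y the rectangle is axis-aligned; the map (x,y)→(u,v) scales areas by 2.
u-values: 6, -6, -1, -8, -2, 1; range = 6 − (-8) = 14.
v-values: 2, 4, -5, 0, 4, 1; range = 4 − (-5) = 9.
Area = (14 × 9) / 2 = 63.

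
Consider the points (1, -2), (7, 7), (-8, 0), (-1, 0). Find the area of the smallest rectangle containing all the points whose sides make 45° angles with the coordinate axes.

121

In coordinates u = x + y, v = x − y the rectangle is axis-aligned; the map (x,y)→(u,v) scales areas by 2.
u-values: -1, 14, -8, -1; range = 14 − (-8) = 22.
v-values: 3, 0, -8, -1; range = 3 − (-8) = 11.
Area = (22 × 11) / 2 = 121.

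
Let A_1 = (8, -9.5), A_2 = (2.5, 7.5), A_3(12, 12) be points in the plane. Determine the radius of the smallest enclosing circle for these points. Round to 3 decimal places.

10.934

Side lengths²: A_1A_2² = 319.25, A_1A_3² = 478.25, A_2A_3² = 110.5.
Since A_1A_3² = 478.25 ≥ 319.25 + 110.5 = 429.75, the angle opposite A_1A_3 is not acute, so the smallest enclosing circle has A_1A_3 as diameter.
Centre = midpoint of A_1A_3 = (10, 1.25), r² = 478.25/4 = 119.5625.
r = √(119.5625) ≈ 10.934.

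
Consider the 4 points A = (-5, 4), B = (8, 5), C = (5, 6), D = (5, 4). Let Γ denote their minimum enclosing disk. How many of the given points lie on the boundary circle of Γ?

The minimum enclosing circle of a finite set is fixed by two of the points (as a diameter) or three (as a circumcircle).
The farthest pair is A–B with squared distance 170. The circle on this segment as diameter has centre (1.5, 4.5) and r² = 170/4 = 42.5.
Check C: distance² to centre = 14.5 ≤ 42.5, so it lies inside.
All remaining points lie in this disk, and no smaller disk contains both endpoints, so this is the minimum enclosing circle.
The points at distance exactly r from the centre are A, B — 2 points.

2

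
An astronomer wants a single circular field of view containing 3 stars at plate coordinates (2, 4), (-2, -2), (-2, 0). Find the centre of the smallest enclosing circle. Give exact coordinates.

Call the three points A, B, C in the order given.
Side lengths²: AB² = 52, AC² = 32, BC² = 4.
Since AB² = 52 ≥ 32 + 4 = 36, the angle opposite AB is not acute, so the smallest enclosing circle has AB as diameter.
Centre = midpoint of AB = (0, 1), r² = 52/4 = 13.
Centre = (0, 1).

(0, 1)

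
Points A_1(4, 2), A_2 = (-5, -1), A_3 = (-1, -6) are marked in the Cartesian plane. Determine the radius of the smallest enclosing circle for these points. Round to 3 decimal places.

5.027

Side lengths²: A_1A_2² = 90, A_1A_3² = 89, A_2A_3² = 41.
Since A_1A_2² = 90 < 89 + 41 = 130, the triangle is acute, so the smallest enclosing circle is the circumcircle.
Circumcentre = (1/38, -41/38), r² = 18245/722.
r = √(18245/722) ≈ 5.027.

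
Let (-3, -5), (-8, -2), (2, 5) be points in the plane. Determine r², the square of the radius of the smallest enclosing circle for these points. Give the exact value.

Call the three points A, B, C in the order given.
Side lengths²: AB² = 34, AC² = 125, BC² = 149.
Since BC² = 149 < 125 + 34 = 159, the triangle is acute, so the smallest enclosing circle is the circumcircle.
Circumcentre = (-71/26, 29/26), r² = 12665/338.

12665/338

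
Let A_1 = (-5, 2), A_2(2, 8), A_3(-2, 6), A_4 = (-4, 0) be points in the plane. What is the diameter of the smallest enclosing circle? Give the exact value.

10

The farthest pair is A_2–A_4 with squared distance 100. The circle on this segment as diameter has centre (-1, 4) and r² = 100/4 = 25.
Check A_1: distance² to centre = 20 ≤ 25, so it lies inside.
All remaining points lie in this disk, and no smaller disk contains both endpoints, so this is the minimum enclosing circle.
Diameter = 2r = 2√25 = 10.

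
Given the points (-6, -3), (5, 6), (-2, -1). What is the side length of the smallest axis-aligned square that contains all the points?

11

The bounding box has width 11 and height 9.
An axis-aligned square enclosing the set must have side ≥ max(width, height).
So the minimum side is max(11, 9) = 11.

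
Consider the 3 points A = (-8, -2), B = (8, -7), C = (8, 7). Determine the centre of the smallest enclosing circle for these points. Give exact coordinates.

(1.40625, 0)

Side lengths²: AB² = 281, AC² = 337, BC² = 196.
Since AC² = 337 < 281 + 196 = 477, the triangle is acute, so the smallest enclosing circle is the circumcircle.
Circumcentre = (1.40625, 0), r² = 92.4775390625.
Centre = (1.40625, 0).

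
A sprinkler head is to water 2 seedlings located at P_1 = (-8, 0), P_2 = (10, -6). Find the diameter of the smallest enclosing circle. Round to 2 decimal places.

18.97

The smallest circle enclosing two points has them as diameter endpoints.
Centre = midpoint = (1, -3); r² = |P_1P_2|²/4 = 360/4 = 90.
Diameter = 2r = 2√90 ≈ 18.97.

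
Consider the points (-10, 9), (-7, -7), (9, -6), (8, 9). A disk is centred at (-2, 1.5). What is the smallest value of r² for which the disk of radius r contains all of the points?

The required radius is the distance from (-2, 1.5) to the farthest point.
Squared distances: 120.25, 97.25, 177.25, 156.25.
Maximum is 177.25, attained at (9, -6).

177.25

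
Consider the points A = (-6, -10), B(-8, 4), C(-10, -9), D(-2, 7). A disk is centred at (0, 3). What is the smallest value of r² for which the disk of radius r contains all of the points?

244

The required radius is the distance from (0, 3) to the farthest point.
Squared distances: 205, 65, 244, 20.
Maximum is 244, attained at C.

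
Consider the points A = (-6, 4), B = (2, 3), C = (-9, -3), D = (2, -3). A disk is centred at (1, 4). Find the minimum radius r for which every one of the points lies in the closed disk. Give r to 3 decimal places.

12.207

The required radius is the distance from (1, 4) to the farthest point.
Squared distances: 49, 2, 149, 50.
Maximum is 149, attained at C.
r = √149 ≈ 12.207.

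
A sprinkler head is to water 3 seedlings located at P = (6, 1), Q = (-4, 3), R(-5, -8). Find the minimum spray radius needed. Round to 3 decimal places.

Side lengths²: PQ² = 104, PR² = 202, QR² = 122.
Since PR² = 202 < 122 + 104 = 226, the triangle is acute, so the smallest enclosing circle is the circumcircle.
Circumcentre = (1/56, -163/56), r² = 80093/1568.
r = √(80093/1568) ≈ 7.147.

7.147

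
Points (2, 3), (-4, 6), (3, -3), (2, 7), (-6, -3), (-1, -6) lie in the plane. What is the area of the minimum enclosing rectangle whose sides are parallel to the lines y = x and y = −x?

144

In coordinates u = x + y, v = x − y the rectangle is axis-aligned; the map (x,y)→(u,v) scales areas by 2.
u-values: 5, 2, 0, 9, -9, -7; range = 9 − (-9) = 18.
v-values: -1, -10, 6, -5, -3, 5; range = 6 − (-10) = 16.
Area = (18 × 16) / 2 = 144.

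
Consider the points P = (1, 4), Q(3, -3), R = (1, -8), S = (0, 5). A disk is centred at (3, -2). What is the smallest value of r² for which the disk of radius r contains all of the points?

The required radius is the distance from (3, -2) to the farthest point.
Squared distances: 40, 1, 40, 58.
Maximum is 58, attained at S.

58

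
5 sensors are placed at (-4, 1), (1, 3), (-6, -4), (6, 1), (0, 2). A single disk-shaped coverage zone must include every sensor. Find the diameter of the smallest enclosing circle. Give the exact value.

The minimum enclosing circle of a finite set is fixed by two of the points (as a diameter) or three (as a circumcircle).
The farthest pair is (-6, -4)–(6, 1) with squared distance 169. The circle on this segment as diameter has centre (0, -1.5) and r² = 169/4 = 42.25.
Check (-4, 1): distance² to centre = 22.25 ≤ 42.25, so it lies inside.
All remaining points lie in this disk, and no smaller disk contains both endpoints, so this is the minimum enclosing circle.
Diameter = 2r = 2√(42.25) = 13.

13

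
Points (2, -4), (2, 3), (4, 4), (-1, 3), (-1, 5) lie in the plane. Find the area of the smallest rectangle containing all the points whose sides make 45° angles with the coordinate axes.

60

In coordinates u = x + y, v = x − y the rectangle is axis-aligned; the map (x,y)→(u,v) scales areas by 2.
u-values: -2, 5, 8, 2, 4; range = 8 − (-2) = 10.
v-values: 6, -1, 0, -4, -6; range = 6 − (-6) = 12.
Area = (10 × 12) / 2 = 60.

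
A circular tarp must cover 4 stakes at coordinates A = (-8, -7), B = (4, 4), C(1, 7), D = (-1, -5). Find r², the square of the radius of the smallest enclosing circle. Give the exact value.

73405/1058

By Welzl's lemma the MEC is supported by two points (diametrically opposite) or three points (on a circumcircle).
The minimum enclosing circle is determined by three boundary points: A, B, C.
Their circumcentre is (-147/46, -9/46) with r² = 73405/1058.
The farthest remaining point D is at distance² 29521/1058 ≤ 73405/1058.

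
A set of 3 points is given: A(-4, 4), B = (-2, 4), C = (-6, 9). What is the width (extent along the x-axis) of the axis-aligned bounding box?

4

max x = -2, min x = -6, so width = 4.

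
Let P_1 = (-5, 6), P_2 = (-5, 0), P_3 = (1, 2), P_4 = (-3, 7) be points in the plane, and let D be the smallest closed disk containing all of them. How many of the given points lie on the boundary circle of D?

3

By Welzl's lemma the MEC is supported by two points (diametrically opposite) or three points (on a circumcircle).
The minimum enclosing circle is determined by three boundary points: P_2, P_3, P_4.
Their circumcentre is (-103/38, 119/38) with r² = 10865/722.
The farthest remaining point P_1 is at distance² 9725/722 ≤ 10865/722.
The points at distance exactly r from the centre are P_2, P_3, P_4 — 3 points.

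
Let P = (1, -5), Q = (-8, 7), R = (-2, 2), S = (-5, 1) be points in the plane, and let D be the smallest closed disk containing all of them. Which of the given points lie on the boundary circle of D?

P, Q

A smallest enclosing disk is always determined by at most three of the input points on its boundary.
The farthest pair is P–Q with squared distance 225. The circle on this segment as diameter has centre (-3.5, 1) and r² = 225/4 = 56.25.
Check R: distance² to centre = 3.25 ≤ 56.25, so it lies inside.
All remaining points lie in this disk, and no smaller disk contains both endpoints, so this is the minimum enclosing circle.
The points at distance exactly r from the centre are P, Q — 2 points.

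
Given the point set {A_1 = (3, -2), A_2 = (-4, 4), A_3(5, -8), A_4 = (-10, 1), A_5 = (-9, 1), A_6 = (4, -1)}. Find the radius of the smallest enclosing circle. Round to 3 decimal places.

The farthest pair is A_3–A_4 with squared distance 306. The circle on this segment as diameter has centre (-2.5, -3.5) and r² = 306/4 = 76.5.
Check A_1: distance² to centre = 32.5 ≤ 76.5, so it lies inside.
All remaining points lie in this disk, and no smaller disk contains both endpoints, so this is the minimum enclosing circle.
r = √(76.5) ≈ 8.746.

8.746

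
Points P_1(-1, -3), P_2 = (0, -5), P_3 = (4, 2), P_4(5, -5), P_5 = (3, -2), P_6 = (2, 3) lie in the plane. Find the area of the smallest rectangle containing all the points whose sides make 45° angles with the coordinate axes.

In coordinates u = x + y, v = x − y the rectangle is axis-aligned; the map (x,y)→(u,v) scales areas by 2.
u-values: -4, -5, 6, 0, 1, 5; range = 6 − (-5) = 11.
v-values: 2, 5, 2, 10, 5, -1; range = 10 − (-1) = 11.
Area = (11 × 11) / 2 = 60.5.

60.5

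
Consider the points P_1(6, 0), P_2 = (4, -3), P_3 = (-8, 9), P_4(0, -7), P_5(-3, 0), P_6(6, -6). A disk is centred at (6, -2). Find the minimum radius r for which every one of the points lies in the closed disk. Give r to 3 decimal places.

The required radius is the distance from (6, -2) to the farthest point.
Squared distances: 4, 5, 317, 61, 85, 16.
Maximum is 317, attained at P_3.
r = √317 ≈ 17.804.

17.804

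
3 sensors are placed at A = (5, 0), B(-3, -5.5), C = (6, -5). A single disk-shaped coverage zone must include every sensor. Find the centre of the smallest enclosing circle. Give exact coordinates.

Side lengths²: AB² = 94.25, AC² = 26, BC² = 81.25.
Since AB² = 94.25 < 81.25 + 26 = 107.25, the triangle is acute, so the smallest enclosing circle is the circumcircle.
Circumcentre = (39/28, -93/28), r² = 9425/392.
Centre = (39/28, -93/28).

(39/28, -93/28)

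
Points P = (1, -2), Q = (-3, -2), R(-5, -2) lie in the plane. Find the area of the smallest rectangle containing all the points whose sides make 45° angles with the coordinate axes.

18

In coordinates u = x + y, v = x − y the rectangle is axis-aligned; the map (x,y)→(u,v) scales areas by 2.
u-values: -1, -5, -7; range = -1 − (-7) = 6.
v-values: 3, -1, -3; range = 3 − (-3) = 6.
Area = (6 × 6) / 2 = 18.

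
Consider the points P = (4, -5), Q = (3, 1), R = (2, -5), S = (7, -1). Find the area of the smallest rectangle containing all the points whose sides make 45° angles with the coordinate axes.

31.5

In coordinates u = x + y, v = x − y the rectangle is axis-aligned; the map (x,y)→(u,v) scales areas by 2.
u-values: -1, 4, -3, 6; range = 6 − (-3) = 9.
v-values: 9, 2, 7, 8; range = 9 − 2 = 7.
Area = (9 × 7) / 2 = 31.5.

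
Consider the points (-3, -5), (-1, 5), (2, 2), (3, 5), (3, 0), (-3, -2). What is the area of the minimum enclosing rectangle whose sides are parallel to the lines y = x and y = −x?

In coordinates u = x + y, v = x − y the rectangle is axis-aligned; the map (x,y)→(u,v) scales areas by 2.
u-values: -8, 4, 4, 8, 3, -5; range = 8 − (-8) = 16.
v-values: 2, -6, 0, -2, 3, -1; range = 3 − (-6) = 9.
Area = (16 × 9) / 2 = 72.

72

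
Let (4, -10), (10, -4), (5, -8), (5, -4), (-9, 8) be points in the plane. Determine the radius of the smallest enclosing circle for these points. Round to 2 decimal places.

The minimum enclosing circle is determined by three boundary points: (4, -10), (10, -4), (-9, 8).
Their circumcentre is (-29/62, 29/62) with r² = 248965/1922.
The farthest remaining point (5, -8) is at distance² 195273/1922 ≤ 248965/1922.
r = √(248965/1922) ≈ 11.38.

11.38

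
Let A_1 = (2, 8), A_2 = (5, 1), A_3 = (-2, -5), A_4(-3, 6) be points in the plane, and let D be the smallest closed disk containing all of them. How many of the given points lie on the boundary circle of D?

The minimum enclosing circle of a finite set is fixed by two of the points (as a diameter) or three (as a circumcircle).
The farthest pair is A_1–A_3 with squared distance 185. The circle on this segment as diameter has centre (0, 1.5) and r² = 185/4 = 46.25.
Check A_2: distance² to centre = 25.25 ≤ 46.25, so it lies inside.
All remaining points lie in this disk, and no smaller disk contains both endpoints, so this is the minimum enclosing circle.
The points at distance exactly r from the centre are A_1, A_3 — 2 points.

2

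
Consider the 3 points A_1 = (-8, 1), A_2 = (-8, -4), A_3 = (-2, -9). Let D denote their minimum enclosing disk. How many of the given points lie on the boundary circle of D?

2

Side lengths²: A_1A_2² = 25, A_1A_3² = 136, A_2A_3² = 61.
Since A_1A_3² = 136 ≥ 61 + 25 = 86, the angle opposite A_1A_3 is not acute, so the smallest enclosing circle has A_1A_3 as diameter.
Centre = midpoint of A_1A_3 = (-5, -4), r² = 136/4 = 34.
The points at distance exactly r from the centre are A_1, A_3 — 2 points.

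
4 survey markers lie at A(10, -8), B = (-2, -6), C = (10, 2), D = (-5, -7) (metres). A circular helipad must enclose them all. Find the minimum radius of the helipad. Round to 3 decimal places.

The minimum enclosing circle is determined by three boundary points: A, C, D.
Their circumcentre is (2.8, -3) with r² = 76.84.
The farthest remaining point B is at distance² 32.04 ≤ 76.84.
r = √(76.84) ≈ 8.766.

8.766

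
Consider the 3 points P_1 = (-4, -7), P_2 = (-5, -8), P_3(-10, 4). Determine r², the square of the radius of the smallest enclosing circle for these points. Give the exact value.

Side lengths²: P_1P_2² = 2, P_1P_3² = 157, P_2P_3² = 169.
Since P_2P_3² = 169 ≥ 157 + 2 = 159, the angle opposite P_2P_3 is not acute, so the smallest enclosing circle has P_2P_3 as diameter.
Centre = midpoint of P_2P_3 = (-7.5, -2), r² = 169/4 = 42.25.

42.25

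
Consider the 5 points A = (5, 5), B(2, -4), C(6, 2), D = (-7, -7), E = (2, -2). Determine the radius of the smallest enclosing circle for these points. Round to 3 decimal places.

8.485

A smallest enclosing disk is always determined by at most three of the input points on its boundary.
The farthest pair is A–D with squared distance 288. The circle on this segment as diameter has centre (-1, -1) and r² = 288/4 = 72.
Check B: distance² to centre = 18 ≤ 72, so it lies inside.
All remaining points lie in this disk, and no smaller disk contains both endpoints, so this is the minimum enclosing circle.
r = √72 ≈ 8.485.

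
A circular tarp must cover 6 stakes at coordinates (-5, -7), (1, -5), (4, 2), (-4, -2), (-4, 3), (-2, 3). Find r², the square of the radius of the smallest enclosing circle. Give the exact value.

The minimum enclosing circle of a finite set is fixed by two of the points (as a diameter) or three (as a circumcircle).
The minimum enclosing circle is determined by three boundary points: (-5, -7), (4, 2), (-4, 3).
Their circumcentre is (-11/18, -43/18) with r² = 6565/162.
The farthest remaining point (-2, 3) is at distance² 5017/162 ≤ 6565/162.

6565/162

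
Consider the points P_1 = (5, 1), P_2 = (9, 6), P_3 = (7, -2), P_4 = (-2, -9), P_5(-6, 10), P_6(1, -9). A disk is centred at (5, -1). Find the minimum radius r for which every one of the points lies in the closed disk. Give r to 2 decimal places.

The required radius is the distance from (5, -1) to the farthest point.
Squared distances: 4, 65, 5, 113, 242, 80.
Maximum is 242, attained at P_5.
r = √242 ≈ 15.56.

15.56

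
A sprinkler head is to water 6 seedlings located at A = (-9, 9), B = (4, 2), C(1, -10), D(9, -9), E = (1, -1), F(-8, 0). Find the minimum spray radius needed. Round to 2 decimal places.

12.73

A smallest enclosing disk is always determined by at most three of the input points on its boundary.
The farthest pair is A–D with squared distance 648. The circle on this segment as diameter has centre (0, 0) and r² = 648/4 = 162.
Check B: distance² to centre = 20 ≤ 162, so it lies inside.
All remaining points lie in this disk, and no smaller disk contains both endpoints, so this is the minimum enclosing circle.
r = √162 ≈ 12.73.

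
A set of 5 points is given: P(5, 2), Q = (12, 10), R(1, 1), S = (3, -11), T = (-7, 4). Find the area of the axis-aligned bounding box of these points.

399

x ranges over [-7, 12], width 19.
y ranges over [-11, 10], height 21.
Area = 19 × 21 = 399.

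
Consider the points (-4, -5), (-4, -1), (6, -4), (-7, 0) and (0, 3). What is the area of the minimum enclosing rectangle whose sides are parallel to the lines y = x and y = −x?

102

In coordinates u = x + y, v = x − y the rectangle is axis-aligned; the map (x,y)→(u,v) scales areas by 2.
u-values: -9, -5, 2, -7, 3; range = 3 − (-9) = 12.
v-values: 1, -3, 10, -7, -3; range = 10 − (-7) = 17.
Area = (12 × 17) / 2 = 102.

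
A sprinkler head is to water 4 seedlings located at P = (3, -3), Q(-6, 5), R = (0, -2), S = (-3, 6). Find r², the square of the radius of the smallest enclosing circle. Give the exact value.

By Welzl's lemma the MEC is supported by two points (diametrically opposite) or three points (on a circumcircle).
The farthest pair is P–Q with squared distance 145. The circle on this segment as diameter has centre (-1.5, 1) and r² = 145/4 = 36.25.
Check R: distance² to centre = 11.25 ≤ 36.25, so it lies inside.
All remaining points lie in this disk, and no smaller disk contains both endpoints, so this is the minimum enclosing circle.

36.25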